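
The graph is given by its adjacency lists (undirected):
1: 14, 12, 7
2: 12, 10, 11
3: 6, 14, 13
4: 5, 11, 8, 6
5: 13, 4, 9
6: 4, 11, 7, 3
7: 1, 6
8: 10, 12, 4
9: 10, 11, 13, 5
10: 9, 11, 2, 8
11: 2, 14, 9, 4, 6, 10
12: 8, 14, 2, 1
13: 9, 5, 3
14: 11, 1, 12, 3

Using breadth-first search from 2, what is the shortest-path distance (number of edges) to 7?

3

Level 0: 2
Level 1: 10, 11, 12
Level 2: 1, 4, 6, 8, 9, 14
Level 3: 3, 5, 7, 13
7 first appears at level 3.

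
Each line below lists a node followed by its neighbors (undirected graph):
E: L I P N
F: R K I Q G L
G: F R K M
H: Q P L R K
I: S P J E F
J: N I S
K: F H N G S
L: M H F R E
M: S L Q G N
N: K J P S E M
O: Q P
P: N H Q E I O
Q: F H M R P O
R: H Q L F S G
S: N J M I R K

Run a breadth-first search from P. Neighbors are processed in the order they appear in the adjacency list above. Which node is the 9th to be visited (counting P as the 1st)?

Visit P; enqueue N, H, Q, E, I, O → queue [N, H, Q, E, I, O]
Visit N; enqueue K, J, S, M → queue [H, Q, E, I, O, K, J, S, M]
Visit H; enqueue L, R → queue [Q, E, I, O, K, J, S, M, L, R]
Visit Q; enqueue F → queue [E, I, O, K, J, S, M, L, R, F]
Visit E → queue [I, O, K, J, S, M, L, R, F]
Visit I → queue [O, K, J, S, M, L, R, F]
Visit O → queue [K, J, S, M, L, R, F]
Visit K; enqueue G → queue [J, S, M, L, R, F, G]
Visit J → queue [S, M, L, R, F, G]
Visit S → queue [M, L, R, F, G]
Visit M → queue [L, R, F, G]
Visit L → queue [R, F, G]
Visit R → queue [F, G]
Visit F → queue [G]
Visit G → queue []

Visit order: P, N, H, Q, E, I, O, K, J, S, M, L, R, F, G

J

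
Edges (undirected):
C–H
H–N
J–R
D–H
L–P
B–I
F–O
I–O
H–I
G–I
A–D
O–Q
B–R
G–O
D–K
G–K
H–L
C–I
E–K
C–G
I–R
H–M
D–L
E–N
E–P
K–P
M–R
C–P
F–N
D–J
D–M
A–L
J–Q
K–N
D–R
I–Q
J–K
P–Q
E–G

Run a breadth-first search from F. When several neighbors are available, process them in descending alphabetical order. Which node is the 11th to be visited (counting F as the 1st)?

J

Visit F; enqueue O, N → queue [O, N]
Visit O; enqueue Q, I, G → queue [N, Q, I, G]
Visit N; enqueue K, H, E → queue [Q, I, G, K, H, E]
Visit Q; enqueue P, J → queue [I, G, K, H, E, P, J]
Visit I; enqueue R, C, B → queue [G, K, H, E, P, J, R, C, B]
Visit G → queue [K, H, E, P, J, R, C, B]
Visit K; enqueue D → queue [H, E, P, J, R, C, B, D]
Visit H; enqueue M, L → queue [E, P, J, R, C, B, D, M, L]
Visit E → queue [P, J, R, C, B, D, M, L]
Visit P → queue [J, R, C, B, D, M, L]
Visit J → queue [R, C, B, D, M, L]
Visit R → queue [C, B, D, M, L]
Visit C → queue [B, D, M, L]
Visit B → queue [D, M, L]
Visit D; enqueue A → queue [M, L, A]
Visit M → queue [L, A]
Visit L → queue [A]
Visit A → queue []

Visit order: F, O, N, Q, I, G, K, H, E, P, J, R, C, B, D, M, L, A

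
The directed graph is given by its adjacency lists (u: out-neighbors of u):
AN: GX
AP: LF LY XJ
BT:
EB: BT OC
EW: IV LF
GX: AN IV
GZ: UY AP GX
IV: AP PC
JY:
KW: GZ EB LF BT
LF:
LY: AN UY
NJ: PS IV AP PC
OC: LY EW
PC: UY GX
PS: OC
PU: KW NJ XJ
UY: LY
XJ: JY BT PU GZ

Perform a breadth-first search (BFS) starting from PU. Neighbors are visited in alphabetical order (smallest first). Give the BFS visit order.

Visit PU; enqueue KW, NJ, XJ → queue [KW, NJ, XJ]
Visit KW; enqueue BT, EB, GZ, LF → queue [NJ, XJ, BT, EB, GZ, LF]
Visit NJ; enqueue AP, IV, PC, PS → queue [XJ, BT, EB, GZ, LF, AP, IV, PC, PS]
Visit XJ; enqueue JY → queue [BT, EB, GZ, LF, AP, IV, PC, PS, JY]
Visit BT → queue [EB, GZ, LF, AP, IV, PC, PS, JY]
Visit EB; enqueue OC → queue [GZ, LF, AP, IV, PC, PS, JY, OC]
Visit GZ; enqueue GX, UY → queue [LF, AP, IV, PC, PS, JY, OC, GX, UY]
Visit LF → queue [AP, IV, PC, PS, JY, OC, GX, UY]
Visit AP; enqueue LY → queue [IV, PC, PS, JY, OC, GX, UY, LY]
Visit IV → queue [PC, PS, JY, OC, GX, UY, LY]
Visit PC → queue [PS, JY, OC, GX, UY, LY]
Visit PS → queue [JY, OC, GX, UY, LY]
Visit JY → queue [OC, GX, UY, LY]
Visit OC; enqueue EW → queue [GX, UY, LY, EW]
Visit GX; enqueue AN → queue [UY, LY, EW, AN]
Visit UY → queue [LY, EW, AN]
Visit LY → queue [EW, AN]
Visit EW → queue [AN]
Visit AN → queue []

PU, KW, NJ, XJ, BT, EB, GZ, LF, AP, IV, PC, PS, JY, OC, GX, UY, LY, EW, AN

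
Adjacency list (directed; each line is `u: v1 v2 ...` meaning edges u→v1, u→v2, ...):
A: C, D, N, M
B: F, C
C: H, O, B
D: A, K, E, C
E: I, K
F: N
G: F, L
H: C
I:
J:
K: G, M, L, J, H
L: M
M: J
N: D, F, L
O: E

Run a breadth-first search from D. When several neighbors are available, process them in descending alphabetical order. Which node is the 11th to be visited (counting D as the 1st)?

I

Visit D; enqueue K, E, C, A → queue [K, E, C, A]
Visit K; enqueue M, L, J, H, G → queue [E, C, A, M, L, J, H, G]
Visit E; enqueue I → queue [C, A, M, L, J, H, G, I]
Visit C; enqueue O, B → queue [A, M, L, J, H, G, I, O, B]
Visit A; enqueue N → queue [M, L, J, H, G, I, O, B, N]
Visit M → queue [L, J, H, G, I, O, B, N]
Visit L → queue [J, H, G, I, O, B, N]
Visit J → queue [H, G, I, O, B, N]
Visit H → queue [G, I, O, B, N]
Visit G; enqueue F → queue [I, O, B, N, F]
Visit I → queue [O, B, N, F]
Visit O → queue [B, N, F]
Visit B → queue [N, F]
Visit N → queue [F]
Visit F → queue []

Visit order: D, K, E, C, A, M, L, J, H, G, I, O, B, N, F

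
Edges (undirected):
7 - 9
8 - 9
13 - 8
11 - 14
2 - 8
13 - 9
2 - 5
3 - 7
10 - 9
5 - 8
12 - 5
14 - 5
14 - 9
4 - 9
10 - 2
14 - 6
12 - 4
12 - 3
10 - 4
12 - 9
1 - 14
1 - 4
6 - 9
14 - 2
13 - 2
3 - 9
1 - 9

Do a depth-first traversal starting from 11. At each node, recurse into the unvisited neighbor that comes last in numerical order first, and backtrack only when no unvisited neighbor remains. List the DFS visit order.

11 -> 14 -> 9 -> 13 -> 8 -> 5 -> 12 -> 4 -> 10 -> 2 -> 1 -> 3 -> 7 -> 6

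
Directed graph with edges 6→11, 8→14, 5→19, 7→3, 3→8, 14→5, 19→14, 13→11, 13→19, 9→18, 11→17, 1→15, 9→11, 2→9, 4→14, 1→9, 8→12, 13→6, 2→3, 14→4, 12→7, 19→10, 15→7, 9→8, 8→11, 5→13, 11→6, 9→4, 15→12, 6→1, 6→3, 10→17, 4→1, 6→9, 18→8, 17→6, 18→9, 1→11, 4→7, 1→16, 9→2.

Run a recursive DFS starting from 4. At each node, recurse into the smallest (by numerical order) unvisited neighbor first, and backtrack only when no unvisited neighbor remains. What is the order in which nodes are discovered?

4 -> 1 -> 9 -> 2 -> 3 -> 8 -> 11 -> 6 -> 17 -> 12 -> 7 -> 14 -> 5 -> 13 -> 19 -> 10 -> 18 -> 15 -> 16

Visit 4
4 → 1
1 → 9
9 → 2
2 → 3
3 → 8
8 → 11
11 → 6
11 → 17
8 → 12
12 → 7
8 → 14
14 → 5
5 → 13
13 → 19
19 → 10
9 → 18
1 → 15
1 → 16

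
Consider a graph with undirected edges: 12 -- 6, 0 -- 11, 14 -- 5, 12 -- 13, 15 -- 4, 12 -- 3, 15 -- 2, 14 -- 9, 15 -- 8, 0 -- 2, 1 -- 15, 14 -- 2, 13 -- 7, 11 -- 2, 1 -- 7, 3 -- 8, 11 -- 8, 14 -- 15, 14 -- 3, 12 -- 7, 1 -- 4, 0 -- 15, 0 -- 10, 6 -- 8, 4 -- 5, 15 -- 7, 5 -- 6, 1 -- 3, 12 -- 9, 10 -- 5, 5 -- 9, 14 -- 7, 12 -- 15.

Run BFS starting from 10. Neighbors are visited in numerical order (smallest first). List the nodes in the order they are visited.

10, 0, 5, 2, 11, 15, 4, 6, 9, 14, 8, 1, 7, 12, 3, 13

Visit 10; enqueue 0, 5 → queue [0, 5]
Visit 0; enqueue 2, 11, 15 → queue [5, 2, 11, 15]
Visit 5; enqueue 4, 6, 9, 14 → queue [2, 11, 15, 4, 6, 9, 14]
Visit 2 → queue [11, 15, 4, 6, 9, 14]
Visit 11; enqueue 8 → queue [15, 4, 6, 9, 14, 8]
Visit 15; enqueue 1, 7, 12 → queue [4, 6, 9, 14, 8, 1, 7, 12]
Visit 4 → queue [6, 9, 14, 8, 1, 7, 12]
Visit 6 → queue [9, 14, 8, 1, 7, 12]
Visit 9 → queue [14, 8, 1, 7, 12]
Visit 14; enqueue 3 → queue [8, 1, 7, 12, 3]
Visit 8 → queue [1, 7, 12, 3]
Visit 1 → queue [7, 12, 3]
Visit 7; enqueue 13 → queue [12, 3, 13]
Visit 12 → queue [3, 13]
Visit 3 → queue [13]
Visit 13 → queue []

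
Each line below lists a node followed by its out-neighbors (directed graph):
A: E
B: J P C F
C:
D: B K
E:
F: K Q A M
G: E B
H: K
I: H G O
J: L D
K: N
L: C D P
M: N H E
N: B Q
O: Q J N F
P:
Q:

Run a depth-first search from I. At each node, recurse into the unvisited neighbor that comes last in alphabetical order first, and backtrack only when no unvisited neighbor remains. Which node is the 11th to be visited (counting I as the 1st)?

Visit I
I → O
O → Q
O → N
N → B
B → P
B → J
J → L
L → D
D → K
L → C
B → F
F → M
M → H
M → E
F → A
I → G

Visit order: I, O, Q, N, B, P, J, L, D, K, C, F, M, H, E, A, G

C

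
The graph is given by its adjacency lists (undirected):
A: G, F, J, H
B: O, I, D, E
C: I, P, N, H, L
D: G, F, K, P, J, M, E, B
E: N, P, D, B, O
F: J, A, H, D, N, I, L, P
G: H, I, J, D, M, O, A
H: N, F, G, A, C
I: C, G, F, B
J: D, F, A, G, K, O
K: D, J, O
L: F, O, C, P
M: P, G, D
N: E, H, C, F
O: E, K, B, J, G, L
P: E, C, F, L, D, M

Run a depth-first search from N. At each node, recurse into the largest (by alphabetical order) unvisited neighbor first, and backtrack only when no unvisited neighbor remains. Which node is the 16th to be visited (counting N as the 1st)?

Visit N
N → H
H → G
G → O
O → L
L → P
P → M
M → D
D → K
K → J
J → F
F → I
I → C
I → B
B → E
F → A

Visit order: N, H, G, O, L, P, M, D, K, J, F, I, C, B, E, A

A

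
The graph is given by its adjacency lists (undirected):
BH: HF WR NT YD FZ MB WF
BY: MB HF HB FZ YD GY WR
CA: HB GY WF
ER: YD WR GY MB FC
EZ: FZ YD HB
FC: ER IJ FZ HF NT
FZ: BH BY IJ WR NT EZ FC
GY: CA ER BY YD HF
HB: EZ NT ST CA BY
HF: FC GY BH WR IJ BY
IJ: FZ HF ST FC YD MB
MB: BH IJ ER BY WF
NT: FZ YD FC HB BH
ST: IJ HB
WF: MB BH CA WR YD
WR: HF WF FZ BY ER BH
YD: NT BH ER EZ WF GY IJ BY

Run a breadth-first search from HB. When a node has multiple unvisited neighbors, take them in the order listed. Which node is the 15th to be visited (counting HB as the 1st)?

Visit HB; enqueue EZ, NT, ST, CA, BY → queue [EZ, NT, ST, CA, BY]
Visit EZ; enqueue FZ, YD → queue [NT, ST, CA, BY, FZ, YD]
Visit NT; enqueue FC, BH → queue [ST, CA, BY, FZ, YD, FC, BH]
Visit ST; enqueue IJ → queue [CA, BY, FZ, YD, FC, BH, IJ]
Visit CA; enqueue GY, WF → queue [BY, FZ, YD, FC, BH, IJ, GY, WF]
Visit BY; enqueue MB, HF, WR → queue [FZ, YD, FC, BH, IJ, GY, WF, MB, HF, WR]
Visit FZ → queue [YD, FC, BH, IJ, GY, WF, MB, HF, WR]
Visit YD; enqueue ER → queue [FC, BH, IJ, GY, WF, MB, HF, WR, ER]
Visit FC → queue [BH, IJ, GY, WF, MB, HF, WR, ER]
Visit BH → queue [IJ, GY, WF, MB, HF, WR, ER]
Visit IJ → queue [GY, WF, MB, HF, WR, ER]
Visit GY → queue [WF, MB, HF, WR, ER]
Visit WF → queue [MB, HF, WR, ER]
Visit MB → queue [HF, WR, ER]
Visit HF → queue [WR, ER]
Visit WR → queue [ER]
Visit ER → queue []

Visit order: HB, EZ, NT, ST, CA, BY, FZ, YD, FC, BH, IJ, GY, WF, MB, HF, WR, ER

HF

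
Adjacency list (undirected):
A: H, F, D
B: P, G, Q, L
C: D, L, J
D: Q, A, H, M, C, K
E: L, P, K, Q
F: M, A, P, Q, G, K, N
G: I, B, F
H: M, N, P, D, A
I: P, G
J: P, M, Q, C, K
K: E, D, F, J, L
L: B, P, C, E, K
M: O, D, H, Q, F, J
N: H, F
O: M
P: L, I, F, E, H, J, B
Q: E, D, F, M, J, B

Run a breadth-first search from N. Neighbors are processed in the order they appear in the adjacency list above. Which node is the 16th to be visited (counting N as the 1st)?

Visit N; enqueue H, F → queue [H, F]
Visit H; enqueue M, P, D, A → queue [F, M, P, D, A]
Visit F; enqueue Q, G, K → queue [M, P, D, A, Q, G, K]
Visit M; enqueue O, J → queue [P, D, A, Q, G, K, O, J]
Visit P; enqueue L, I, E, B → queue [D, A, Q, G, K, O, J, L, I, E, B]
Visit D; enqueue C → queue [A, Q, G, K, O, J, L, I, E, B, C]
Visit A → queue [Q, G, K, O, J, L, I, E, B, C]
Visit Q → queue [G, K, O, J, L, I, E, B, C]
Visit G → queue [K, O, J, L, I, E, B, C]
Visit K → queue [O, J, L, I, E, B, C]
Visit O → queue [J, L, I, E, B, C]
Visit J → queue [L, I, E, B, C]
Visit L → queue [I, E, B, C]
Visit I → queue [E, B, C]
Visit E → queue [B, C]
Visit B → queue [C]
Visit C → queue []

Visit order: N, H, F, M, P, D, A, Q, G, K, O, J, L, I, E, B, C

B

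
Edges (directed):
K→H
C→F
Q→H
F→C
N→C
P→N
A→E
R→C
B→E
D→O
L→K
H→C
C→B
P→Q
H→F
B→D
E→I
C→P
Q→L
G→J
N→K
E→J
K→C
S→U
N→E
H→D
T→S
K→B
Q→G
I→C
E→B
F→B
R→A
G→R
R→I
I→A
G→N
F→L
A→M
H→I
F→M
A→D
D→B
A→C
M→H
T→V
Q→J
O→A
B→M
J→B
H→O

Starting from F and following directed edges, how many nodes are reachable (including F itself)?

BFS from F visits: F, M, L, C, B, H, K, P, E, D, O, I, Q, N, J, A, G, R
Reachable nodes: 18 of 22 total.

18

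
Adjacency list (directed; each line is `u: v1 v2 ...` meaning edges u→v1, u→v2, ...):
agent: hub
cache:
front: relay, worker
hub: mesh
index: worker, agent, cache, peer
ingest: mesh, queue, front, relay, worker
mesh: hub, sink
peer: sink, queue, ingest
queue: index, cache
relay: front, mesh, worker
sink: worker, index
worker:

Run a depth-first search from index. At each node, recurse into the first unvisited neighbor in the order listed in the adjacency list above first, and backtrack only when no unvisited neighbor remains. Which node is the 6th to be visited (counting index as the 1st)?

sink

Visit index
index → worker
index → agent
agent → hub
hub → mesh
mesh → sink
index → cache
index → peer
peer → queue
peer → ingest
ingest → front
front → relay

Visit order: index, worker, agent, hub, mesh, sink, cache, peer, queue, ingest, front, relay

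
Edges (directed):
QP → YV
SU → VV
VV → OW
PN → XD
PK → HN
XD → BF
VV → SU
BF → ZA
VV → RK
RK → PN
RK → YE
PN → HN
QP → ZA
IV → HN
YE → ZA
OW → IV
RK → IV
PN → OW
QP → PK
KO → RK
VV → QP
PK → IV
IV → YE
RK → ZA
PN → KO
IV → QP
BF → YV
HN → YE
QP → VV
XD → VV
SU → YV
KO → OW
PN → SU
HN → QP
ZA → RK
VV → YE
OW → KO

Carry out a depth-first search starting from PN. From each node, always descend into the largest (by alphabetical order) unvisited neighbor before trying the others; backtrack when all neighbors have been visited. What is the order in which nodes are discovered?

PN, XD, VV, YE, ZA, RK, IV, QP, YV, PK, HN, SU, OW, KO, BF

Visit PN
PN → XD
XD → VV
VV → YE
YE → ZA
ZA → RK
RK → IV
IV → QP
QP → YV
QP → PK
PK → HN
VV → SU
VV → OW
OW → KO
XD → BF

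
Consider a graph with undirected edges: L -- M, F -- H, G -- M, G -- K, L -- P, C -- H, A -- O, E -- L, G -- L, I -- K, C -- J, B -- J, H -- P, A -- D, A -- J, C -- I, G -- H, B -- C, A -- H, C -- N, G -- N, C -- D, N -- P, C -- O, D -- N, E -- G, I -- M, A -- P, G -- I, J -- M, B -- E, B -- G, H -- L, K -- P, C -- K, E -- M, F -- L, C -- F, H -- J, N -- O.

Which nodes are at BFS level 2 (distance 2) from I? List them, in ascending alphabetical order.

Level 0: I
Level 1: C, G, K, M
Level 2: B, D, E, F, H, J, L, N, O, P
Level 3: A

B, D, E, F, H, J, L, N, O, P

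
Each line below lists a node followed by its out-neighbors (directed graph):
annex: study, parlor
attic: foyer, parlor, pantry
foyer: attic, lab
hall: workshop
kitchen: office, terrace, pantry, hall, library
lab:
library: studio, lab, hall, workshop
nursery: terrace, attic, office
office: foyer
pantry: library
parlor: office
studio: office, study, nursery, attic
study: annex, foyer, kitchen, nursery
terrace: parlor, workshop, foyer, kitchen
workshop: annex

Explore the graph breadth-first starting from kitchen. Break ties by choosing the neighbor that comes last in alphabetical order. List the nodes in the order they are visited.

Visit kitchen; enqueue terrace, pantry, office, library, hall → queue [terrace, pantry, office, library, hall]
Visit terrace; enqueue workshop, parlor, foyer → queue [pantry, office, library, hall, workshop, parlor, foyer]
Visit pantry → queue [office, library, hall, workshop, parlor, foyer]
Visit office → queue [library, hall, workshop, parlor, foyer]
Visit library; enqueue studio, lab → queue [hall, workshop, parlor, foyer, studio, lab]
Visit hall → queue [workshop, parlor, foyer, studio, lab]
Visit workshop; enqueue annex → queue [parlor, foyer, studio, lab, annex]
Visit parlor → queue [foyer, studio, lab, annex]
Visit foyer; enqueue attic → queue [studio, lab, annex, attic]
Visit studio; enqueue study, nursery → queue [lab, annex, attic, study, nursery]
Visit lab → queue [annex, attic, study, nursery]
Visit annex → queue [attic, study, nursery]
Visit attic → queue [study, nursery]
Visit study → queue [nursery]
Visit nursery → queue []

kitchen, terrace, pantry, office, library, hall, workshop, parlor, foyer, studio, lab, annex, attic, study, nursery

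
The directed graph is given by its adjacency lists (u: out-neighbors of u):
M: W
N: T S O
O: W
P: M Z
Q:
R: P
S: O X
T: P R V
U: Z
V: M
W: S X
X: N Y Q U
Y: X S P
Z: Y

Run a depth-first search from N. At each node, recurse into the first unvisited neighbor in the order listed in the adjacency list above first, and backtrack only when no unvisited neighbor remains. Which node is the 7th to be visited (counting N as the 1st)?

Visit N
N → T
T → P
P → M
M → W
W → S
S → O
S → X
X → Y
X → Q
X → U
U → Z
T → R
T → V

Visit order: N, T, P, M, W, S, O, X, Y, Q, U, Z, R, V

O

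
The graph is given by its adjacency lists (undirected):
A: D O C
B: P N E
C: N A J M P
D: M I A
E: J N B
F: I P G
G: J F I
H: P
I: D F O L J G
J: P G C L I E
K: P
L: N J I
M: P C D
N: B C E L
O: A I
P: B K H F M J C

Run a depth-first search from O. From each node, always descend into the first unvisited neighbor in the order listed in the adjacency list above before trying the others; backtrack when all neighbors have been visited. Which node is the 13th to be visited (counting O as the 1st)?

L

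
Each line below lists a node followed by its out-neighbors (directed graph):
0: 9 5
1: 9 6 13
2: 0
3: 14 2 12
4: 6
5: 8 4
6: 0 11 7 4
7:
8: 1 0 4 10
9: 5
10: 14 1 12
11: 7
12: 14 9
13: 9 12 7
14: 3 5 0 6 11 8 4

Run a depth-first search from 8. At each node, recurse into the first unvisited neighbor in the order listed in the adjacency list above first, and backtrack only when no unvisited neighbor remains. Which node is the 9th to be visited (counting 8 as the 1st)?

7

Visit 8
8 → 1
1 → 9
9 → 5
5 → 4
4 → 6
6 → 0
6 → 11
11 → 7
1 → 13
13 → 12
12 → 14
14 → 3
3 → 2
8 → 10

Visit order: 8, 1, 9, 5, 4, 6, 0, 11, 7, 13, 12, 14, 3, 2, 10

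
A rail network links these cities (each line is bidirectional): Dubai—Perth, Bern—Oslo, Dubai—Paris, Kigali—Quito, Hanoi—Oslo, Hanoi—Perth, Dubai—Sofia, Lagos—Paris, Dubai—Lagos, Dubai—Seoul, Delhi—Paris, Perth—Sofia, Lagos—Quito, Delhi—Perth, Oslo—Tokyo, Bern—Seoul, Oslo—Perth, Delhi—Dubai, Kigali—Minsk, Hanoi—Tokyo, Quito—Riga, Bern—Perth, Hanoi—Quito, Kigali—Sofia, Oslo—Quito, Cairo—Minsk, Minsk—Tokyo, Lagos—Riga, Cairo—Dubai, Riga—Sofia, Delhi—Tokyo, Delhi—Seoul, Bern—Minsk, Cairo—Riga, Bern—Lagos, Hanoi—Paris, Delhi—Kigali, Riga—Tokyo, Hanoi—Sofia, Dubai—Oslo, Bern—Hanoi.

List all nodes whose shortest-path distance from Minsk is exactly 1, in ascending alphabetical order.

Bern, Cairo, Kigali, Tokyo

Level 0: Minsk
Level 1: Bern, Cairo, Kigali, Tokyo
Level 2: Delhi, Dubai, Hanoi, Lagos, Oslo, Perth, Quito, Riga, Seoul, Sofia
Level 3: Paris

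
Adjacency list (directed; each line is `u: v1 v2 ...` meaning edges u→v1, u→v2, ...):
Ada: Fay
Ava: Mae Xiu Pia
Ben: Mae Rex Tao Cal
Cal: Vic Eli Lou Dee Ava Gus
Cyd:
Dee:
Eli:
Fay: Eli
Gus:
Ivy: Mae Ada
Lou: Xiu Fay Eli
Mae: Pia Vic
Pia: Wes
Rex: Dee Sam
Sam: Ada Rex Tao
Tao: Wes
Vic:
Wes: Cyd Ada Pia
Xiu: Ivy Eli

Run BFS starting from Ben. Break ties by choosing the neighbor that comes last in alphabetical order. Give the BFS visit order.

Ben, Tao, Rex, Mae, Cal, Wes, Sam, Dee, Vic, Pia, Lou, Gus, Eli, Ava, Cyd, Ada, Xiu, Fay, Ivy

Visit Ben; enqueue Tao, Rex, Mae, Cal → queue [Tao, Rex, Mae, Cal]
Visit Tao; enqueue Wes → queue [Rex, Mae, Cal, Wes]
Visit Rex; enqueue Sam, Dee → queue [Mae, Cal, Wes, Sam, Dee]
Visit Mae; enqueue Vic, Pia → queue [Cal, Wes, Sam, Dee, Vic, Pia]
Visit Cal; enqueue Lou, Gus, Eli, Ava → queue [Wes, Sam, Dee, Vic, Pia, Lou, Gus, Eli, Ava]
Visit Wes; enqueue Cyd, Ada → queue [Sam, Dee, Vic, Pia, Lou, Gus, Eli, Ava, Cyd, Ada]
Visit Sam → queue [Dee, Vic, Pia, Lou, Gus, Eli, Ava, Cyd, Ada]
Visit Dee → queue [Vic, Pia, Lou, Gus, Eli, Ava, Cyd, Ada]
Visit Vic → queue [Pia, Lou, Gus, Eli, Ava, Cyd, Ada]
Visit Pia → queue [Lou, Gus, Eli, Ava, Cyd, Ada]
Visit Lou; enqueue Xiu, Fay → queue [Gus, Eli, Ava, Cyd, Ada, Xiu, Fay]
Visit Gus → queue [Eli, Ava, Cyd, Ada, Xiu, Fay]
Visit Eli → queue [Ava, Cyd, Ada, Xiu, Fay]
Visit Ava → queue [Cyd, Ada, Xiu, Fay]
Visit Cyd → queue [Ada, Xiu, Fay]
Visit Ada → queue [Xiu, Fay]
Visit Xiu; enqueue Ivy → queue [Fay, Ivy]
Visit Fay → queue [Ivy]
Visit Ivy → queue []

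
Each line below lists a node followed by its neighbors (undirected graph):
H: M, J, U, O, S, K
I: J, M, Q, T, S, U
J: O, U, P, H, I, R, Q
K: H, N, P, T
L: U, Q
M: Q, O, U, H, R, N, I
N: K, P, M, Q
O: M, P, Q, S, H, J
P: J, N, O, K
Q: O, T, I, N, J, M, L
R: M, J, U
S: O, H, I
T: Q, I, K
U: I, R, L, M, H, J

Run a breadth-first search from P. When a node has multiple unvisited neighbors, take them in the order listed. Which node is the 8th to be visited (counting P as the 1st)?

I

Visit P; enqueue J, N, O, K → queue [J, N, O, K]
Visit J; enqueue U, H, I, R, Q → queue [N, O, K, U, H, I, R, Q]
Visit N; enqueue M → queue [O, K, U, H, I, R, Q, M]
Visit O; enqueue S → queue [K, U, H, I, R, Q, M, S]
Visit K; enqueue T → queue [U, H, I, R, Q, M, S, T]
Visit U; enqueue L → queue [H, I, R, Q, M, S, T, L]
Visit H → queue [I, R, Q, M, S, T, L]
Visit I → queue [R, Q, M, S, T, L]
Visit R → queue [Q, M, S, T, L]
Visit Q → queue [M, S, T, L]
Visit M → queue [S, T, L]
Visit S → queue [T, L]
Visit T → queue [L]
Visit L → queue []

Visit order: P, J, N, O, K, U, H, I, R, Q, M, S, T, L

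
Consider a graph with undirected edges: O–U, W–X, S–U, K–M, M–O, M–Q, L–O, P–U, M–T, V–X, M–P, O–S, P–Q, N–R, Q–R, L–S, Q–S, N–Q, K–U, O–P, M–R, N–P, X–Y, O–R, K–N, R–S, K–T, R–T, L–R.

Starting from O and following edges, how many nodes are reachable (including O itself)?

BFS from O visits: O, L, M, P, R, S, U, K, Q, T, N
Reachable nodes: 11 of 15 total.

11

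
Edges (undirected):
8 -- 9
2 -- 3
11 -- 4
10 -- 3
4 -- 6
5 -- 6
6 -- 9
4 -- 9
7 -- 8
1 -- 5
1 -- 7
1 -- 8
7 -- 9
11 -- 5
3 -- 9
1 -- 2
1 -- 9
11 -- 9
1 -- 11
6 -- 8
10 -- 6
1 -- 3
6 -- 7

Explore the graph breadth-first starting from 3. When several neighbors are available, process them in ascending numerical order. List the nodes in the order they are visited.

3 → 1 → 2 → 9 → 10 → 5 → 7 → 8 → 11 → 4 → 6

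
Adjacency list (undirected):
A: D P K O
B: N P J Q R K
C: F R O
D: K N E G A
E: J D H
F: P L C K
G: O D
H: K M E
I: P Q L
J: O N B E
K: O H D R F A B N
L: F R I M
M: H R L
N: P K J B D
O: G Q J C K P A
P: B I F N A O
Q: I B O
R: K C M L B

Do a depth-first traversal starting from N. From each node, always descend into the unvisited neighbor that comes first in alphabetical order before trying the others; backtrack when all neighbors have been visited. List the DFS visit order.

Visit N
N → B
B → J
J → E
E → D
D → A
A → K
K → F
F → C
C → O
O → G
O → P
P → I
I → L
L → M
M → H
M → R
I → Q

N -> B -> J -> E -> D -> A -> K -> F -> C -> O -> G -> P -> I -> L -> M -> H -> R -> Q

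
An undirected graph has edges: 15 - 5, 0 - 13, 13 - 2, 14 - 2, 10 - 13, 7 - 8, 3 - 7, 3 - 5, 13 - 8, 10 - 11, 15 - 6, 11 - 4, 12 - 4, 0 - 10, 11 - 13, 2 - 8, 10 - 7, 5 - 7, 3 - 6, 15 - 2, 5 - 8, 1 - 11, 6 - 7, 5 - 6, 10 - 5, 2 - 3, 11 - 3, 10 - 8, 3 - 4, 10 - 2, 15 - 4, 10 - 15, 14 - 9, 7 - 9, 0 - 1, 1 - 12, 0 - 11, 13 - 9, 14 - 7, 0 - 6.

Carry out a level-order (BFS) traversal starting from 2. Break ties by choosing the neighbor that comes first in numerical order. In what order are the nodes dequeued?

Visit 2; enqueue 3, 8, 10, 13, 14, 15 → queue [3, 8, 10, 13, 14, 15]
Visit 3; enqueue 4, 5, 6, 7, 11 → queue [8, 10, 13, 14, 15, 4, 5, 6, 7, 11]
Visit 8 → queue [10, 13, 14, 15, 4, 5, 6, 7, 11]
Visit 10; enqueue 0 → queue [13, 14, 15, 4, 5, 6, 7, 11, 0]
Visit 13; enqueue 9 → queue [14, 15, 4, 5, 6, 7, 11, 0, 9]
Visit 14 → queue [15, 4, 5, 6, 7, 11, 0, 9]
Visit 15 → queue [4, 5, 6, 7, 11, 0, 9]
Visit 4; enqueue 12 → queue [5, 6, 7, 11, 0, 9, 12]
Visit 5 → queue [6, 7, 11, 0, 9, 12]
Visit 6 → queue [7, 11, 0, 9, 12]
Visit 7 → queue [11, 0, 9, 12]
Visit 11; enqueue 1 → queue [0, 9, 12, 1]
Visit 0 → queue [9, 12, 1]
Visit 9 → queue [12, 1]
Visit 12 → queue [1]
Visit 1 → queue []

2 -> 3 -> 8 -> 10 -> 13 -> 14 -> 15 -> 4 -> 5 -> 6 -> 7 -> 11 -> 0 -> 9 -> 12 -> 1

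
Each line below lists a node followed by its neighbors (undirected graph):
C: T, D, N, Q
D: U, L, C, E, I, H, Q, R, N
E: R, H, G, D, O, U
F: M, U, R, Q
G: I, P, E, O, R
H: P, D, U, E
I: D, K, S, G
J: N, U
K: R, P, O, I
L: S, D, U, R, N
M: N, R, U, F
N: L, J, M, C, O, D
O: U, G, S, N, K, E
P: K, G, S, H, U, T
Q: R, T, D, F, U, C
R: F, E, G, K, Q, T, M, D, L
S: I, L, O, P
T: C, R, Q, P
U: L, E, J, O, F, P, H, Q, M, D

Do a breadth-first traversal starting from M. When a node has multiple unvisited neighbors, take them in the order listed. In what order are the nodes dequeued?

M -> N -> R -> U -> F -> L -> J -> C -> O -> D -> E -> G -> K -> Q -> T -> P -> H -> S -> I

Visit M; enqueue N, R, U, F → queue [N, R, U, F]
Visit N; enqueue L, J, C, O, D → queue [R, U, F, L, J, C, O, D]
Visit R; enqueue E, G, K, Q, T → queue [U, F, L, J, C, O, D, E, G, K, Q, T]
Visit U; enqueue P, H → queue [F, L, J, C, O, D, E, G, K, Q, T, P, H]
Visit F → queue [L, J, C, O, D, E, G, K, Q, T, P, H]
Visit L; enqueue S → queue [J, C, O, D, E, G, K, Q, T, P, H, S]
Visit J → queue [C, O, D, E, G, K, Q, T, P, H, S]
Visit C → queue [O, D, E, G, K, Q, T, P, H, S]
Visit O → queue [D, E, G, K, Q, T, P, H, S]
Visit D; enqueue I → queue [E, G, K, Q, T, P, H, S, I]
Visit E → queue [G, K, Q, T, P, H, S, I]
Visit G → queue [K, Q, T, P, H, S, I]
Visit K → queue [Q, T, P, H, S, I]
Visit Q → queue [T, P, H, S, I]
Visit T → queue [P, H, S, I]
Visit P → queue [H, S, I]
Visit H → queue [S, I]
Visit S → queue [I]
Visit I → queue []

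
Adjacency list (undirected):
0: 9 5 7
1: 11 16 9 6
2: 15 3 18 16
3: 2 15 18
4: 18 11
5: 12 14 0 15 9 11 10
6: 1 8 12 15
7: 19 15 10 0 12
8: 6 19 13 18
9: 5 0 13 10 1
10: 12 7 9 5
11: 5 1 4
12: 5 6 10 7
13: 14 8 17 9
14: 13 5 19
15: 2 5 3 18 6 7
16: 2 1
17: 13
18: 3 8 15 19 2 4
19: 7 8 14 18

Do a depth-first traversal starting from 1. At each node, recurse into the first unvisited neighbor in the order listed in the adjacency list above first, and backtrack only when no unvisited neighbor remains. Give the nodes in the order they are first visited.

Visit 1
1 → 11
11 → 5
5 → 12
12 → 6
6 → 8
8 → 19
19 → 7
7 → 15
15 → 2
2 → 3
3 → 18
18 → 4
2 → 16
7 → 10
10 → 9
9 → 0
9 → 13
13 → 14
13 → 17

1, 11, 5, 12, 6, 8, 19, 7, 15, 2, 3, 18, 4, 16, 10, 9, 0, 13, 14, 17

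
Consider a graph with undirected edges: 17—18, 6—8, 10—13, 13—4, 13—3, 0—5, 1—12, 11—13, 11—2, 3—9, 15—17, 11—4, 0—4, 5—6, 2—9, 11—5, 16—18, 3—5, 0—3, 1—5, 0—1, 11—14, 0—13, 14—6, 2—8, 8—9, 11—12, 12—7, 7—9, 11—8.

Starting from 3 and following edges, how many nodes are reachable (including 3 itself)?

15

BFS from 3 visits: 3, 13, 9, 5, 0, 11, 10, 4, 8, 7, 2, 6, 1, 14, 12
Reachable nodes: 15 of 19 total.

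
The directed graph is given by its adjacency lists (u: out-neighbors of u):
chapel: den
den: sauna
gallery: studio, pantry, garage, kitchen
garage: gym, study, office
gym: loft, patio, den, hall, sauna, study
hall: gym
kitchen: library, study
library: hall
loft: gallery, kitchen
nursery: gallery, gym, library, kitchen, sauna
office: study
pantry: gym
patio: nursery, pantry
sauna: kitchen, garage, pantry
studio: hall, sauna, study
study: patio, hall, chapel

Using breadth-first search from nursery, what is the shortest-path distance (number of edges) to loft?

2

Level 0: nursery
Level 1: gallery, gym, kitchen, library, sauna
Level 2: den, garage, hall, loft, pantry, patio, studio, study
Level 3: chapel, office
loft first appears at level 2.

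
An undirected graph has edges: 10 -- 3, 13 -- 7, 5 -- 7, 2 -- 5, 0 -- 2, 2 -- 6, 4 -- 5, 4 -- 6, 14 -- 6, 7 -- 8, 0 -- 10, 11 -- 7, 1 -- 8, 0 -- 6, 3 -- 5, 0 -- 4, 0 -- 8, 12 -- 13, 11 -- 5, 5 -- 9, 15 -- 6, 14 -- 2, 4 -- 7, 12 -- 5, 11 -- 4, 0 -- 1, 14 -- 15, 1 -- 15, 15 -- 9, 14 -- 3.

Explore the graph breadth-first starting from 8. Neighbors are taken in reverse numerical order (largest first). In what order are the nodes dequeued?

8 → 7 → 1 → 0 → 13 → 11 → 5 → 4 → 15 → 10 → 6 → 2 → 12 → 9 → 3 → 14

Visit 8; enqueue 7, 1, 0 → queue [7, 1, 0]
Visit 7; enqueue 13, 11, 5, 4 → queue [1, 0, 13, 11, 5, 4]
Visit 1; enqueue 15 → queue [0, 13, 11, 5, 4, 15]
Visit 0; enqueue 10, 6, 2 → queue [13, 11, 5, 4, 15, 10, 6, 2]
Visit 13; enqueue 12 → queue [11, 5, 4, 15, 10, 6, 2, 12]
Visit 11 → queue [5, 4, 15, 10, 6, 2, 12]
Visit 5; enqueue 9, 3 → queue [4, 15, 10, 6, 2, 12, 9, 3]
Visit 4 → queue [15, 10, 6, 2, 12, 9, 3]
Visit 15; enqueue 14 → queue [10, 6, 2, 12, 9, 3, 14]
Visit 10 → queue [6, 2, 12, 9, 3, 14]
Visit 6 → queue [2, 12, 9, 3, 14]
Visit 2 → queue [12, 9, 3, 14]
Visit 12 → queue [9, 3, 14]
Visit 9 → queue [3, 14]
Visit 3 → queue [14]
Visit 14 → queue []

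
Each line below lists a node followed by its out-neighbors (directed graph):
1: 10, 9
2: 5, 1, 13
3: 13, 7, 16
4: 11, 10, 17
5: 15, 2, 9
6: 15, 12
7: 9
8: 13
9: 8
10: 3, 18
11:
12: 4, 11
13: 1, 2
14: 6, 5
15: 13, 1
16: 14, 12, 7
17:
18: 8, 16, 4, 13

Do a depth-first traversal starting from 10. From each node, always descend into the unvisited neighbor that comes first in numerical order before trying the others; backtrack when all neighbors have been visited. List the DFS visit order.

10, 3, 7, 9, 8, 13, 1, 2, 5, 15, 16, 12, 4, 11, 17, 14, 6, 18

Visit 10
10 → 3
3 → 7
7 → 9
9 → 8
8 → 13
13 → 1
13 → 2
2 → 5
5 → 15
3 → 16
16 → 12
12 → 4
4 → 11
4 → 17
16 → 14
14 → 6
10 → 18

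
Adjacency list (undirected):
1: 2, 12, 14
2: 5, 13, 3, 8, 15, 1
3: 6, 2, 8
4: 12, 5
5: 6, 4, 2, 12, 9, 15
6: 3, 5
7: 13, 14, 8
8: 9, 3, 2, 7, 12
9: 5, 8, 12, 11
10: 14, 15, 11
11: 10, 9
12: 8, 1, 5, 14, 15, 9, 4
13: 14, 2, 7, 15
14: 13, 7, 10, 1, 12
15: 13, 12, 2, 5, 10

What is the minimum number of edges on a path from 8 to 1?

2

Level 0: 8
Level 1: 2, 3, 7, 9, 12
Level 2: 1, 4, 5, 6, 11, 13, 14, 15
Level 3: 10
1 first appears at level 2.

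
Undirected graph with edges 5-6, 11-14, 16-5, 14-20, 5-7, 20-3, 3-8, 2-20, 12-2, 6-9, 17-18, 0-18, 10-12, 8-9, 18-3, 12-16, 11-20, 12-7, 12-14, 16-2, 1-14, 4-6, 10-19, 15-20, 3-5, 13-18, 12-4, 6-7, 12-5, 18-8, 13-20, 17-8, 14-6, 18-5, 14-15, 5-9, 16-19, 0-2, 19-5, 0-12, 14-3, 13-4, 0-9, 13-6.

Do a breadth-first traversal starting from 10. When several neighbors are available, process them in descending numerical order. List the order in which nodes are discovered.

Visit 10; enqueue 19, 12 → queue [19, 12]
Visit 19; enqueue 16, 5 → queue [12, 16, 5]
Visit 12; enqueue 14, 7, 4, 2, 0 → queue [16, 5, 14, 7, 4, 2, 0]
Visit 16 → queue [5, 14, 7, 4, 2, 0]
Visit 5; enqueue 18, 9, 6, 3 → queue [14, 7, 4, 2, 0, 18, 9, 6, 3]
Visit 14; enqueue 20, 15, 11, 1 → queue [7, 4, 2, 0, 18, 9, 6, 3, 20, 15, 11, 1]
Visit 7 → queue [4, 2, 0, 18, 9, 6, 3, 20, 15, 11, 1]
Visit 4; enqueue 13 → queue [2, 0, 18, 9, 6, 3, 20, 15, 11, 1, 13]
Visit 2 → queue [0, 18, 9, 6, 3, 20, 15, 11, 1, 13]
Visit 0 → queue [18, 9, 6, 3, 20, 15, 11, 1, 13]
Visit 18; enqueue 17, 8 → queue [9, 6, 3, 20, 15, 11, 1, 13, 17, 8]
Visit 9 → queue [6, 3, 20, 15, 11, 1, 13, 17, 8]
Visit 6 → queue [3, 20, 15, 11, 1, 13, 17, 8]
Visit 3 → queue [20, 15, 11, 1, 13, 17, 8]
Visit 20 → queue [15, 11, 1, 13, 17, 8]
Visit 15 → queue [11, 1, 13, 17, 8]
Visit 11 → queue [1, 13, 17, 8]
Visit 1 → queue [13, 17, 8]
Visit 13 → queue [17, 8]
Visit 17 → queue [8]
Visit 8 → queue []

10, 19, 12, 16, 5, 14, 7, 4, 2, 0, 18, 9, 6, 3, 20, 15, 11, 1, 13, 17, 8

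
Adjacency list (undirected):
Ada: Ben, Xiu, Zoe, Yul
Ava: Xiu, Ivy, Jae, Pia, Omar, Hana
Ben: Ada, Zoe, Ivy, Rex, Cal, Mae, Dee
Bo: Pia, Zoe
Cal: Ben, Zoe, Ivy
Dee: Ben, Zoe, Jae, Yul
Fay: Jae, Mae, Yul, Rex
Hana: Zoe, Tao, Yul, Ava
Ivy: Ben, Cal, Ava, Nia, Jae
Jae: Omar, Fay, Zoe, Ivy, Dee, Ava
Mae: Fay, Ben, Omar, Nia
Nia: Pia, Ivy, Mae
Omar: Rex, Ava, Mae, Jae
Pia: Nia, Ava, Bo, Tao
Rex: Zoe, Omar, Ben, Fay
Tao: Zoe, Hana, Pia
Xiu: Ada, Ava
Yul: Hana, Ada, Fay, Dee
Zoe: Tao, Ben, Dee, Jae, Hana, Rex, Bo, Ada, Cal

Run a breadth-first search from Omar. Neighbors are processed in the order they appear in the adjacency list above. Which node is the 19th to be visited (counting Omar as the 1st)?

Yul

Visit Omar; enqueue Rex, Ava, Mae, Jae → queue [Rex, Ava, Mae, Jae]
Visit Rex; enqueue Zoe, Ben, Fay → queue [Ava, Mae, Jae, Zoe, Ben, Fay]
Visit Ava; enqueue Xiu, Ivy, Pia, Hana → queue [Mae, Jae, Zoe, Ben, Fay, Xiu, Ivy, Pia, Hana]
Visit Mae; enqueue Nia → queue [Jae, Zoe, Ben, Fay, Xiu, Ivy, Pia, Hana, Nia]
Visit Jae; enqueue Dee → queue [Zoe, Ben, Fay, Xiu, Ivy, Pia, Hana, Nia, Dee]
Visit Zoe; enqueue Tao, Bo, Ada, Cal → queue [Ben, Fay, Xiu, Ivy, Pia, Hana, Nia, Dee, Tao, Bo, Ada, Cal]
Visit Ben → queue [Fay, Xiu, Ivy, Pia, Hana, Nia, Dee, Tao, Bo, Ada, Cal]
Visit Fay; enqueue Yul → queue [Xiu, Ivy, Pia, Hana, Nia, Dee, Tao, Bo, Ada, Cal, Yul]
Visit Xiu → queue [Ivy, Pia, Hana, Nia, Dee, Tao, Bo, Ada, Cal, Yul]
Visit Ivy → queue [Pia, Hana, Nia, Dee, Tao, Bo, Ada, Cal, Yul]
Visit Pia → queue [Hana, Nia, Dee, Tao, Bo, Ada, Cal, Yul]
Visit Hana → queue [Nia, Dee, Tao, Bo, Ada, Cal, Yul]
Visit Nia → queue [Dee, Tao, Bo, Ada, Cal, Yul]
Visit Dee → queue [Tao, Bo, Ada, Cal, Yul]
Visit Tao → queue [Bo, Ada, Cal, Yul]
Visit Bo → queue [Ada, Cal, Yul]
Visit Ada → queue [Cal, Yul]
Visit Cal → queue [Yul]
Visit Yul → queue []

Visit order: Omar, Rex, Ava, Mae, Jae, Zoe, Ben, Fay, Xiu, Ivy, Pia, Hana, Nia, Dee, Tao, Bo, Ada, Cal, Yul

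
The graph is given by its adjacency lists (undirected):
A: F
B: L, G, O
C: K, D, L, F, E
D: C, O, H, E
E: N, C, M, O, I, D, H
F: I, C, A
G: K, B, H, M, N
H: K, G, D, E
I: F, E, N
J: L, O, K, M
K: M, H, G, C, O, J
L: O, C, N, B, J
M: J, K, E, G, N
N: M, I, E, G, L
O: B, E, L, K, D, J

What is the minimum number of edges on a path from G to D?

2

Level 0: G
Level 1: B, H, K, M, N
Level 2: C, D, E, I, J, L, O
Level 3: F
Level 4: A
D first appears at level 2.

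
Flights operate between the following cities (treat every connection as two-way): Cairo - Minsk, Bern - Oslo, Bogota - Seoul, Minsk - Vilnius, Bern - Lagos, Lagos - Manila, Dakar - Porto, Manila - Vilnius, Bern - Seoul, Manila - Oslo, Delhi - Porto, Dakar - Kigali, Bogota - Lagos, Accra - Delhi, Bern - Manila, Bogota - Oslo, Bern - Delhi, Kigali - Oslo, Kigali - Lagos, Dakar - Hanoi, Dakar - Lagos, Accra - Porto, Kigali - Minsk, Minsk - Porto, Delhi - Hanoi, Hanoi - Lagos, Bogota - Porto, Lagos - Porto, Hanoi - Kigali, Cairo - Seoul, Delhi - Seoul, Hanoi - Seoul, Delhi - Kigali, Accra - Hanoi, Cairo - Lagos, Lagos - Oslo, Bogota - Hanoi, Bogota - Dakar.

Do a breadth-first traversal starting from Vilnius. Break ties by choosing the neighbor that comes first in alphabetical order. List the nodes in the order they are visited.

Visit Vilnius; enqueue Manila, Minsk → queue [Manila, Minsk]
Visit Manila; enqueue Bern, Lagos, Oslo → queue [Minsk, Bern, Lagos, Oslo]
Visit Minsk; enqueue Cairo, Kigali, Porto → queue [Bern, Lagos, Oslo, Cairo, Kigali, Porto]
Visit Bern; enqueue Delhi, Seoul → queue [Lagos, Oslo, Cairo, Kigali, Porto, Delhi, Seoul]
Visit Lagos; enqueue Bogota, Dakar, Hanoi → queue [Oslo, Cairo, Kigali, Porto, Delhi, Seoul, Bogota, Dakar, Hanoi]
Visit Oslo → queue [Cairo, Kigali, Porto, Delhi, Seoul, Bogota, Dakar, Hanoi]
Visit Cairo → queue [Kigali, Porto, Delhi, Seoul, Bogota, Dakar, Hanoi]
Visit Kigali → queue [Porto, Delhi, Seoul, Bogota, Dakar, Hanoi]
Visit Porto; enqueue Accra → queue [Delhi, Seoul, Bogota, Dakar, Hanoi, Accra]
Visit Delhi → queue [Seoul, Bogota, Dakar, Hanoi, Accra]
Visit Seoul → queue [Bogota, Dakar, Hanoi, Accra]
Visit Bogota → queue [Dakar, Hanoi, Accra]
Visit Dakar → queue [Hanoi, Accra]
Visit Hanoi → queue [Accra]
Visit Accra → queue []

Vilnius → Manila → Minsk → Bern → Lagos → Oslo → Cairo → Kigali → Porto → Delhi → Seoul → Bogota → Dakar → Hanoi → Accra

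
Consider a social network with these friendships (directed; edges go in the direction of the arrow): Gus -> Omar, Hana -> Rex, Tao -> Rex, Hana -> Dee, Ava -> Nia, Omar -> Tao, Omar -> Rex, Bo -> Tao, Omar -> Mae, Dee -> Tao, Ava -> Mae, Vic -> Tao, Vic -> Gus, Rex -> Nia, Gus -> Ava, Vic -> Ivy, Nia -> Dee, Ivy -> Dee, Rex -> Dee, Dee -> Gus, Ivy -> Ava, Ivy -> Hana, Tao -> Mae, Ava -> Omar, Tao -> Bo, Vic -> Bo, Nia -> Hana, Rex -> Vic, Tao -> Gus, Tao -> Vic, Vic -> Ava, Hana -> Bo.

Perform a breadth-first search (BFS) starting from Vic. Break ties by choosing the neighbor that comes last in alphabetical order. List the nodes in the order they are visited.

Visit Vic; enqueue Tao, Ivy, Gus, Bo, Ava → queue [Tao, Ivy, Gus, Bo, Ava]
Visit Tao; enqueue Rex, Mae → queue [Ivy, Gus, Bo, Ava, Rex, Mae]
Visit Ivy; enqueue Hana, Dee → queue [Gus, Bo, Ava, Rex, Mae, Hana, Dee]
Visit Gus; enqueue Omar → queue [Bo, Ava, Rex, Mae, Hana, Dee, Omar]
Visit Bo → queue [Ava, Rex, Mae, Hana, Dee, Omar]
Visit Ava; enqueue Nia → queue [Rex, Mae, Hana, Dee, Omar, Nia]
Visit Rex → queue [Mae, Hana, Dee, Omar, Nia]
Visit Mae → queue [Hana, Dee, Omar, Nia]
Visit Hana → queue [Dee, Omar, Nia]
Visit Dee → queue [Omar, Nia]
Visit Omar → queue [Nia]
Visit Nia → queue []

Vic Tao Ivy Gus Bo Ava Rex Mae Hana Dee Omar Nia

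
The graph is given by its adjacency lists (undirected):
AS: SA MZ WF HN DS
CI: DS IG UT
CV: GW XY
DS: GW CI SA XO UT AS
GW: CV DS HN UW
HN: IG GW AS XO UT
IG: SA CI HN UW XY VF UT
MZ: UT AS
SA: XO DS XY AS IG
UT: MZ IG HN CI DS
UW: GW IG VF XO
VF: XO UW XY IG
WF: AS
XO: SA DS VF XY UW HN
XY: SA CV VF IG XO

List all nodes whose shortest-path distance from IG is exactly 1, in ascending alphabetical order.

CI, HN, SA, UT, UW, VF, XY

Level 0: IG
Level 1: CI, HN, SA, UT, UW, VF, XY
Level 2: AS, CV, DS, GW, MZ, XO
Level 3: WF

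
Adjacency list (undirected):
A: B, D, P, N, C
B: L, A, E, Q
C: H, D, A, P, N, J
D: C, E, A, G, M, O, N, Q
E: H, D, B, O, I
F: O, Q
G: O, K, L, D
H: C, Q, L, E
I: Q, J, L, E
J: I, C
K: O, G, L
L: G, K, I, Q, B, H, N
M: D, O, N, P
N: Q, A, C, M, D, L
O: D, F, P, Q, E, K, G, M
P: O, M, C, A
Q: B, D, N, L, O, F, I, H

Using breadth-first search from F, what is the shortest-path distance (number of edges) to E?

Level 0: F
Level 1: O, Q
Level 2: B, D, E, G, H, I, K, L, M, N, P
Level 3: A, C, J
E first appears at level 2.

2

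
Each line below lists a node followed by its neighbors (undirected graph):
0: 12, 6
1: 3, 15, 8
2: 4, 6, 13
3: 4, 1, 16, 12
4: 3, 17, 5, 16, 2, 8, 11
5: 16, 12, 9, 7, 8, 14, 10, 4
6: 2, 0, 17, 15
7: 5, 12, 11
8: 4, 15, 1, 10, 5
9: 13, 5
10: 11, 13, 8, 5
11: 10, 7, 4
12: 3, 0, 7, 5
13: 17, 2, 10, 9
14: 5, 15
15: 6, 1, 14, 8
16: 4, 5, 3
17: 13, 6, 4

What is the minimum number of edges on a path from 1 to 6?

Level 0: 1
Level 1: 3, 8, 15
Level 2: 4, 5, 6, 10, 12, 14, 16
Level 3: 0, 2, 7, 9, 11, 13, 17
6 first appears at level 2.

2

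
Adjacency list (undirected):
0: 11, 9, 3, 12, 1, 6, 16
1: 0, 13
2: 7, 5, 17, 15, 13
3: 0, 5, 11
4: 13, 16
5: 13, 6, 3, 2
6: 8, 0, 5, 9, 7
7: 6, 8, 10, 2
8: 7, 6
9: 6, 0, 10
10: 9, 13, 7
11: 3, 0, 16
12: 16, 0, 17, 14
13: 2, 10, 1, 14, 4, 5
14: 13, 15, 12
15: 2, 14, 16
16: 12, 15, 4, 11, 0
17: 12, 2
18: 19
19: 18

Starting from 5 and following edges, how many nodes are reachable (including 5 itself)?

18

BFS from 5 visits: 5, 13, 6, 3, 2, 14, 10, 4, 1, 9, 8, 7, 0, 11, 17, 15, 12, 16
Reachable nodes: 18 of 20 total.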